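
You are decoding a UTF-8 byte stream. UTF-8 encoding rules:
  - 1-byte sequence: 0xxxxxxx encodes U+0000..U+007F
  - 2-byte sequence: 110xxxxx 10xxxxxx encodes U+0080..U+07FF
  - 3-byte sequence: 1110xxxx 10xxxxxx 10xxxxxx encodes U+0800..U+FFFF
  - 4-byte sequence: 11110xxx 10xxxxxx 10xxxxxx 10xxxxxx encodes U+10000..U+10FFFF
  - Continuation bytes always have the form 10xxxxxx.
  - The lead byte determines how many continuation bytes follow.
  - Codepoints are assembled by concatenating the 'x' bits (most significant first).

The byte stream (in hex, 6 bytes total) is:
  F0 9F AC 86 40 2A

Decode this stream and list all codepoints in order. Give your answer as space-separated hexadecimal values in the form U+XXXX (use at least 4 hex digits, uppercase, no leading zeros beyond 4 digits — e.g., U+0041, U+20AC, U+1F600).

Answer: U+1FB06 U+0040 U+002A

Derivation:
Byte[0]=F0: 4-byte lead, need 3 cont bytes. acc=0x0
Byte[1]=9F: continuation. acc=(acc<<6)|0x1F=0x1F
Byte[2]=AC: continuation. acc=(acc<<6)|0x2C=0x7EC
Byte[3]=86: continuation. acc=(acc<<6)|0x06=0x1FB06
Completed: cp=U+1FB06 (starts at byte 0)
Byte[4]=40: 1-byte ASCII. cp=U+0040
Byte[5]=2A: 1-byte ASCII. cp=U+002A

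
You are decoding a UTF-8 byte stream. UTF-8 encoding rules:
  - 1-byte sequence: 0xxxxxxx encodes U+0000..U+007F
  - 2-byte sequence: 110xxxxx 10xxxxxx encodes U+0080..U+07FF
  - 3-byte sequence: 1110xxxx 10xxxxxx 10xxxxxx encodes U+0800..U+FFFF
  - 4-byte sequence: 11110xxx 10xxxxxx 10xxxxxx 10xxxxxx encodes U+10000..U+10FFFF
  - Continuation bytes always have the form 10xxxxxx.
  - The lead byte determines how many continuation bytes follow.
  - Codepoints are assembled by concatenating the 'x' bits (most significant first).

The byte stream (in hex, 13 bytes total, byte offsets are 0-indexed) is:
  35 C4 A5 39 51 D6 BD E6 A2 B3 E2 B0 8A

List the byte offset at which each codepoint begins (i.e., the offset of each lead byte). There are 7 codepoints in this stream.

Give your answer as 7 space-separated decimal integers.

Byte[0]=35: 1-byte ASCII. cp=U+0035
Byte[1]=C4: 2-byte lead, need 1 cont bytes. acc=0x4
Byte[2]=A5: continuation. acc=(acc<<6)|0x25=0x125
Completed: cp=U+0125 (starts at byte 1)
Byte[3]=39: 1-byte ASCII. cp=U+0039
Byte[4]=51: 1-byte ASCII. cp=U+0051
Byte[5]=D6: 2-byte lead, need 1 cont bytes. acc=0x16
Byte[6]=BD: continuation. acc=(acc<<6)|0x3D=0x5BD
Completed: cp=U+05BD (starts at byte 5)
Byte[7]=E6: 3-byte lead, need 2 cont bytes. acc=0x6
Byte[8]=A2: continuation. acc=(acc<<6)|0x22=0x1A2
Byte[9]=B3: continuation. acc=(acc<<6)|0x33=0x68B3
Completed: cp=U+68B3 (starts at byte 7)
Byte[10]=E2: 3-byte lead, need 2 cont bytes. acc=0x2
Byte[11]=B0: continuation. acc=(acc<<6)|0x30=0xB0
Byte[12]=8A: continuation. acc=(acc<<6)|0x0A=0x2C0A
Completed: cp=U+2C0A (starts at byte 10)

Answer: 0 1 3 4 5 7 10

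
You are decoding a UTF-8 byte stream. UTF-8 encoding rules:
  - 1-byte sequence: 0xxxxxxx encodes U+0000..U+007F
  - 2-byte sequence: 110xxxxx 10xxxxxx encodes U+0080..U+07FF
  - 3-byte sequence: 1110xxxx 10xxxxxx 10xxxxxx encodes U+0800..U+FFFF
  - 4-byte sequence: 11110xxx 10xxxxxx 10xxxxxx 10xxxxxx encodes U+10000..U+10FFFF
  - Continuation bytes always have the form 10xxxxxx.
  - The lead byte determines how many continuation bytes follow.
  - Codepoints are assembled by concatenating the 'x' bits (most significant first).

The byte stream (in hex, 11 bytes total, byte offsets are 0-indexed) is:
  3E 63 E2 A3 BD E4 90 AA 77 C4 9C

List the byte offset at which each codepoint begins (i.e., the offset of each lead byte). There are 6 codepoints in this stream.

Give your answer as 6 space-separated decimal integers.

Byte[0]=3E: 1-byte ASCII. cp=U+003E
Byte[1]=63: 1-byte ASCII. cp=U+0063
Byte[2]=E2: 3-byte lead, need 2 cont bytes. acc=0x2
Byte[3]=A3: continuation. acc=(acc<<6)|0x23=0xA3
Byte[4]=BD: continuation. acc=(acc<<6)|0x3D=0x28FD
Completed: cp=U+28FD (starts at byte 2)
Byte[5]=E4: 3-byte lead, need 2 cont bytes. acc=0x4
Byte[6]=90: continuation. acc=(acc<<6)|0x10=0x110
Byte[7]=AA: continuation. acc=(acc<<6)|0x2A=0x442A
Completed: cp=U+442A (starts at byte 5)
Byte[8]=77: 1-byte ASCII. cp=U+0077
Byte[9]=C4: 2-byte lead, need 1 cont bytes. acc=0x4
Byte[10]=9C: continuation. acc=(acc<<6)|0x1C=0x11C
Completed: cp=U+011C (starts at byte 9)

Answer: 0 1 2 5 8 9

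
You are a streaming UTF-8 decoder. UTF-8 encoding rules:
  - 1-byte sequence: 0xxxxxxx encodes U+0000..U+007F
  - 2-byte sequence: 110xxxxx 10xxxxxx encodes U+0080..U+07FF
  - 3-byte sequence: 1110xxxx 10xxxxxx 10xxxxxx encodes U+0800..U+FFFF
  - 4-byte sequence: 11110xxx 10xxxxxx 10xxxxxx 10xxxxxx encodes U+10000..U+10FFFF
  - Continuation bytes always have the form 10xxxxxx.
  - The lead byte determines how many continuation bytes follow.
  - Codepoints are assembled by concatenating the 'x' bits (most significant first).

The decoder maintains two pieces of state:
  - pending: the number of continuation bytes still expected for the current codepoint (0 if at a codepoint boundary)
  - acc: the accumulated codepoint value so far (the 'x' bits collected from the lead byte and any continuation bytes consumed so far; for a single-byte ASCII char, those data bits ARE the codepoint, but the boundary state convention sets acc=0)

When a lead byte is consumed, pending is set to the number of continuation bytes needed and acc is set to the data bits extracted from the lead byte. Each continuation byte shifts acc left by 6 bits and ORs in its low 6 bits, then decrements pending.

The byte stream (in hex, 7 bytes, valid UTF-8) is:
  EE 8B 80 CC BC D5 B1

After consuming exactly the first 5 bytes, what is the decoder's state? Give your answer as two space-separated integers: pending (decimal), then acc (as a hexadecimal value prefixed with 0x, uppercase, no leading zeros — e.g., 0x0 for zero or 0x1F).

Byte[0]=EE: 3-byte lead. pending=2, acc=0xE
Byte[1]=8B: continuation. acc=(acc<<6)|0x0B=0x38B, pending=1
Byte[2]=80: continuation. acc=(acc<<6)|0x00=0xE2C0, pending=0
Byte[3]=CC: 2-byte lead. pending=1, acc=0xC
Byte[4]=BC: continuation. acc=(acc<<6)|0x3C=0x33C, pending=0

Answer: 0 0x33C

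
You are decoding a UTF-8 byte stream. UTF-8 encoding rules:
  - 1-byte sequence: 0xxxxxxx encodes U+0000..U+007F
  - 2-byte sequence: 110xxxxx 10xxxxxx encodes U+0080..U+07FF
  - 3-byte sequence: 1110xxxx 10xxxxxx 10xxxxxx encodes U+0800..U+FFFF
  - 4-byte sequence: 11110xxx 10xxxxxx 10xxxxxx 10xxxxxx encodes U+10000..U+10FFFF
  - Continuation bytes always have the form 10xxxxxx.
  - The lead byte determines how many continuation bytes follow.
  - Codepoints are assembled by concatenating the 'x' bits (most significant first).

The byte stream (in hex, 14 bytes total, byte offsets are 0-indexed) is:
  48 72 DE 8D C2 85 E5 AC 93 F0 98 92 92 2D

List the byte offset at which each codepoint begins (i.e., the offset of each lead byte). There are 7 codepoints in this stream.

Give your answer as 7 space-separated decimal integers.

Byte[0]=48: 1-byte ASCII. cp=U+0048
Byte[1]=72: 1-byte ASCII. cp=U+0072
Byte[2]=DE: 2-byte lead, need 1 cont bytes. acc=0x1E
Byte[3]=8D: continuation. acc=(acc<<6)|0x0D=0x78D
Completed: cp=U+078D (starts at byte 2)
Byte[4]=C2: 2-byte lead, need 1 cont bytes. acc=0x2
Byte[5]=85: continuation. acc=(acc<<6)|0x05=0x85
Completed: cp=U+0085 (starts at byte 4)
Byte[6]=E5: 3-byte lead, need 2 cont bytes. acc=0x5
Byte[7]=AC: continuation. acc=(acc<<6)|0x2C=0x16C
Byte[8]=93: continuation. acc=(acc<<6)|0x13=0x5B13
Completed: cp=U+5B13 (starts at byte 6)
Byte[9]=F0: 4-byte lead, need 3 cont bytes. acc=0x0
Byte[10]=98: continuation. acc=(acc<<6)|0x18=0x18
Byte[11]=92: continuation. acc=(acc<<6)|0x12=0x612
Byte[12]=92: continuation. acc=(acc<<6)|0x12=0x18492
Completed: cp=U+18492 (starts at byte 9)
Byte[13]=2D: 1-byte ASCII. cp=U+002D

Answer: 0 1 2 4 6 9 13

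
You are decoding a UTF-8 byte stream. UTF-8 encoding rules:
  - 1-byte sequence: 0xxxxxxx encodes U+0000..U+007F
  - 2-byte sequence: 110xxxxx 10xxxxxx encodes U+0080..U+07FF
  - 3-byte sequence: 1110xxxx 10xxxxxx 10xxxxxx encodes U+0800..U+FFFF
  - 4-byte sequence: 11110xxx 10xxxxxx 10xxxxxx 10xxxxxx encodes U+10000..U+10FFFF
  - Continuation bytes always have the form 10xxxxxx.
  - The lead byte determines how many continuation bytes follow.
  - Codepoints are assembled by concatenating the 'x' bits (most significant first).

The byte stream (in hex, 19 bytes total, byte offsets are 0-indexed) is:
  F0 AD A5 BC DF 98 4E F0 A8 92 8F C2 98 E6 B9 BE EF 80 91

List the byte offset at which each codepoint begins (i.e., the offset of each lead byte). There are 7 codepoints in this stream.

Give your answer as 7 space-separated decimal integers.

Byte[0]=F0: 4-byte lead, need 3 cont bytes. acc=0x0
Byte[1]=AD: continuation. acc=(acc<<6)|0x2D=0x2D
Byte[2]=A5: continuation. acc=(acc<<6)|0x25=0xB65
Byte[3]=BC: continuation. acc=(acc<<6)|0x3C=0x2D97C
Completed: cp=U+2D97C (starts at byte 0)
Byte[4]=DF: 2-byte lead, need 1 cont bytes. acc=0x1F
Byte[5]=98: continuation. acc=(acc<<6)|0x18=0x7D8
Completed: cp=U+07D8 (starts at byte 4)
Byte[6]=4E: 1-byte ASCII. cp=U+004E
Byte[7]=F0: 4-byte lead, need 3 cont bytes. acc=0x0
Byte[8]=A8: continuation. acc=(acc<<6)|0x28=0x28
Byte[9]=92: continuation. acc=(acc<<6)|0x12=0xA12
Byte[10]=8F: continuation. acc=(acc<<6)|0x0F=0x2848F
Completed: cp=U+2848F (starts at byte 7)
Byte[11]=C2: 2-byte lead, need 1 cont bytes. acc=0x2
Byte[12]=98: continuation. acc=(acc<<6)|0x18=0x98
Completed: cp=U+0098 (starts at byte 11)
Byte[13]=E6: 3-byte lead, need 2 cont bytes. acc=0x6
Byte[14]=B9: continuation. acc=(acc<<6)|0x39=0x1B9
Byte[15]=BE: continuation. acc=(acc<<6)|0x3E=0x6E7E
Completed: cp=U+6E7E (starts at byte 13)
Byte[16]=EF: 3-byte lead, need 2 cont bytes. acc=0xF
Byte[17]=80: continuation. acc=(acc<<6)|0x00=0x3C0
Byte[18]=91: continuation. acc=(acc<<6)|0x11=0xF011
Completed: cp=U+F011 (starts at byte 16)

Answer: 0 4 6 7 11 13 16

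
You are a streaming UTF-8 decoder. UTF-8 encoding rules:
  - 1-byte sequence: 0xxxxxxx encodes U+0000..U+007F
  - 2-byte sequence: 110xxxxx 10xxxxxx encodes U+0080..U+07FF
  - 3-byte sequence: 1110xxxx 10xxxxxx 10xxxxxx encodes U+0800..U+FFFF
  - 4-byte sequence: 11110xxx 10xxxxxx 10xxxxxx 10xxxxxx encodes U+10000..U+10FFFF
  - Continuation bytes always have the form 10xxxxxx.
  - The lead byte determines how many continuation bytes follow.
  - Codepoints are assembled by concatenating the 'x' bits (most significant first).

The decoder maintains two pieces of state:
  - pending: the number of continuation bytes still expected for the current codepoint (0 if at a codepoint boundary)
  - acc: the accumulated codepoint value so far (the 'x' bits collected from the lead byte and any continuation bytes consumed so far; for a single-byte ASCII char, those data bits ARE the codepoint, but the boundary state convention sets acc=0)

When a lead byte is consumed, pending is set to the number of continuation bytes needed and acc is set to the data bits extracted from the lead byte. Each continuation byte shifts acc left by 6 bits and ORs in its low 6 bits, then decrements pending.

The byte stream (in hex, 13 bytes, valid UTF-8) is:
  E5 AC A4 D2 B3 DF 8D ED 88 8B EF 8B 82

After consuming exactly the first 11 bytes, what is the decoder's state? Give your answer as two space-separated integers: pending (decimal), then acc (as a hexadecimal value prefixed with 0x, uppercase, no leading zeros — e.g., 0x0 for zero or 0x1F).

Answer: 2 0xF

Derivation:
Byte[0]=E5: 3-byte lead. pending=2, acc=0x5
Byte[1]=AC: continuation. acc=(acc<<6)|0x2C=0x16C, pending=1
Byte[2]=A4: continuation. acc=(acc<<6)|0x24=0x5B24, pending=0
Byte[3]=D2: 2-byte lead. pending=1, acc=0x12
Byte[4]=B3: continuation. acc=(acc<<6)|0x33=0x4B3, pending=0
Byte[5]=DF: 2-byte lead. pending=1, acc=0x1F
Byte[6]=8D: continuation. acc=(acc<<6)|0x0D=0x7CD, pending=0
Byte[7]=ED: 3-byte lead. pending=2, acc=0xD
Byte[8]=88: continuation. acc=(acc<<6)|0x08=0x348, pending=1
Byte[9]=8B: continuation. acc=(acc<<6)|0x0B=0xD20B, pending=0
Byte[10]=EF: 3-byte lead. pending=2, acc=0xF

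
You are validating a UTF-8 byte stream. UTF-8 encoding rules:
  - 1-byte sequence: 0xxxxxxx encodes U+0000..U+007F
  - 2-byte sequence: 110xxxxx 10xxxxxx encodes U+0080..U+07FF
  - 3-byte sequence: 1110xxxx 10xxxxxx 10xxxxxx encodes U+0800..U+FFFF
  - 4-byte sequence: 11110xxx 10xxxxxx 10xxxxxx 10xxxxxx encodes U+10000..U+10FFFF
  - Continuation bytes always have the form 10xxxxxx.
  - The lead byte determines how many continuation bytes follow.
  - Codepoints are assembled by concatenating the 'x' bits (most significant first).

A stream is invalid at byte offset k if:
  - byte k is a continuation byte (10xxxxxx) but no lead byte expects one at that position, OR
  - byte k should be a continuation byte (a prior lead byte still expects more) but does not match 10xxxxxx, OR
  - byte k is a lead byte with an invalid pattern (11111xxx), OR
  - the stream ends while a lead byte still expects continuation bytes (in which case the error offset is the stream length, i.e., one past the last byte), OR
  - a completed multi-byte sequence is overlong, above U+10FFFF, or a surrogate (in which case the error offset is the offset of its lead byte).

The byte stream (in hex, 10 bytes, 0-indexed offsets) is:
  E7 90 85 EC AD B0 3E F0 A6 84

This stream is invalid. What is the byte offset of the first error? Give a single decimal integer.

Byte[0]=E7: 3-byte lead, need 2 cont bytes. acc=0x7
Byte[1]=90: continuation. acc=(acc<<6)|0x10=0x1D0
Byte[2]=85: continuation. acc=(acc<<6)|0x05=0x7405
Completed: cp=U+7405 (starts at byte 0)
Byte[3]=EC: 3-byte lead, need 2 cont bytes. acc=0xC
Byte[4]=AD: continuation. acc=(acc<<6)|0x2D=0x32D
Byte[5]=B0: continuation. acc=(acc<<6)|0x30=0xCB70
Completed: cp=U+CB70 (starts at byte 3)
Byte[6]=3E: 1-byte ASCII. cp=U+003E
Byte[7]=F0: 4-byte lead, need 3 cont bytes. acc=0x0
Byte[8]=A6: continuation. acc=(acc<<6)|0x26=0x26
Byte[9]=84: continuation. acc=(acc<<6)|0x04=0x984
Byte[10]: stream ended, expected continuation. INVALID

Answer: 10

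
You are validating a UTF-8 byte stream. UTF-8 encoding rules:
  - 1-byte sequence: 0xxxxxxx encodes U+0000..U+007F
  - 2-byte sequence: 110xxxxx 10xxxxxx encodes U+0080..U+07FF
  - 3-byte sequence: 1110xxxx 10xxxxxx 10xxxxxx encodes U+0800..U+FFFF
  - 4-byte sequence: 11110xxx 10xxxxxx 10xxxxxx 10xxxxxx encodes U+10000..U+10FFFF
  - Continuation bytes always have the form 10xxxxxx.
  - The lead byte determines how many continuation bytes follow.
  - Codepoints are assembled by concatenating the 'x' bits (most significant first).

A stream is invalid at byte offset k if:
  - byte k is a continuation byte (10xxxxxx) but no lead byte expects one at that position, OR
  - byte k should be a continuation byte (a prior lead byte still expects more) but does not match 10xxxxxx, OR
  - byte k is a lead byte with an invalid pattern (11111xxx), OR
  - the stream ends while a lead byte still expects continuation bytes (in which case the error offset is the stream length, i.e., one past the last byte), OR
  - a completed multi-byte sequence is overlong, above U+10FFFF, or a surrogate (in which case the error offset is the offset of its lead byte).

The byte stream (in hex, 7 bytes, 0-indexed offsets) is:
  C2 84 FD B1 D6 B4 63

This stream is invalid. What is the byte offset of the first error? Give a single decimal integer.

Byte[0]=C2: 2-byte lead, need 1 cont bytes. acc=0x2
Byte[1]=84: continuation. acc=(acc<<6)|0x04=0x84
Completed: cp=U+0084 (starts at byte 0)
Byte[2]=FD: INVALID lead byte (not 0xxx/110x/1110/11110)

Answer: 2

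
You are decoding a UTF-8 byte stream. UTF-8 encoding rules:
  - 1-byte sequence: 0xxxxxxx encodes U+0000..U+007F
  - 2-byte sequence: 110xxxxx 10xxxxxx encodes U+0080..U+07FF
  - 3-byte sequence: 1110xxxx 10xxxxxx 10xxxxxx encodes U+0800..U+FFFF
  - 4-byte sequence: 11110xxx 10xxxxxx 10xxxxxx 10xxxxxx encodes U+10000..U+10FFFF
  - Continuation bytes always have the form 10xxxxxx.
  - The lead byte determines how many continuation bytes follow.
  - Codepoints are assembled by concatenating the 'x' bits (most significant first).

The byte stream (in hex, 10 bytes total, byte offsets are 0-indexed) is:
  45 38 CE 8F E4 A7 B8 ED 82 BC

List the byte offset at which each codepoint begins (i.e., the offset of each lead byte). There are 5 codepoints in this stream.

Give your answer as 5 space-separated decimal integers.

Answer: 0 1 2 4 7

Derivation:
Byte[0]=45: 1-byte ASCII. cp=U+0045
Byte[1]=38: 1-byte ASCII. cp=U+0038
Byte[2]=CE: 2-byte lead, need 1 cont bytes. acc=0xE
Byte[3]=8F: continuation. acc=(acc<<6)|0x0F=0x38F
Completed: cp=U+038F (starts at byte 2)
Byte[4]=E4: 3-byte lead, need 2 cont bytes. acc=0x4
Byte[5]=A7: continuation. acc=(acc<<6)|0x27=0x127
Byte[6]=B8: continuation. acc=(acc<<6)|0x38=0x49F8
Completed: cp=U+49F8 (starts at byte 4)
Byte[7]=ED: 3-byte lead, need 2 cont bytes. acc=0xD
Byte[8]=82: continuation. acc=(acc<<6)|0x02=0x342
Byte[9]=BC: continuation. acc=(acc<<6)|0x3C=0xD0BC
Completed: cp=U+D0BC (starts at byte 7)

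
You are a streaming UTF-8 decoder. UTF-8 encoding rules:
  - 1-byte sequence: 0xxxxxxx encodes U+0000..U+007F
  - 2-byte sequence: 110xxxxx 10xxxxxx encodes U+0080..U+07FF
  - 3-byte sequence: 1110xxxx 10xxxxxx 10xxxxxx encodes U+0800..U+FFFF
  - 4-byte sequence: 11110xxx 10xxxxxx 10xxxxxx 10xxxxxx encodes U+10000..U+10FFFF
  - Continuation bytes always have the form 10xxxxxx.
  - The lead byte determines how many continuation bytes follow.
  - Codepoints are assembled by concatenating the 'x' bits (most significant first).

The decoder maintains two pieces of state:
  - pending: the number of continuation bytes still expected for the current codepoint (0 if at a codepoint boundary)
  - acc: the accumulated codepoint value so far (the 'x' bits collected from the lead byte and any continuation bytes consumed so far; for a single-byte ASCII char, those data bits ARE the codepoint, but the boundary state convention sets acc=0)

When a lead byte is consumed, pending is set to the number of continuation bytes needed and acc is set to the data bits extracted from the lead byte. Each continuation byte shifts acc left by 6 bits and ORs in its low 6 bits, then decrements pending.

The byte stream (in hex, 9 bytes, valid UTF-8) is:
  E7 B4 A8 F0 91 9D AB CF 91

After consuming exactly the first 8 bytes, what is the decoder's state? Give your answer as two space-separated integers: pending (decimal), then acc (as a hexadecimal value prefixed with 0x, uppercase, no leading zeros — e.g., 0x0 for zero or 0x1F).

Answer: 1 0xF

Derivation:
Byte[0]=E7: 3-byte lead. pending=2, acc=0x7
Byte[1]=B4: continuation. acc=(acc<<6)|0x34=0x1F4, pending=1
Byte[2]=A8: continuation. acc=(acc<<6)|0x28=0x7D28, pending=0
Byte[3]=F0: 4-byte lead. pending=3, acc=0x0
Byte[4]=91: continuation. acc=(acc<<6)|0x11=0x11, pending=2
Byte[5]=9D: continuation. acc=(acc<<6)|0x1D=0x45D, pending=1
Byte[6]=AB: continuation. acc=(acc<<6)|0x2B=0x1176B, pending=0
Byte[7]=CF: 2-byte lead. pending=1, acc=0xF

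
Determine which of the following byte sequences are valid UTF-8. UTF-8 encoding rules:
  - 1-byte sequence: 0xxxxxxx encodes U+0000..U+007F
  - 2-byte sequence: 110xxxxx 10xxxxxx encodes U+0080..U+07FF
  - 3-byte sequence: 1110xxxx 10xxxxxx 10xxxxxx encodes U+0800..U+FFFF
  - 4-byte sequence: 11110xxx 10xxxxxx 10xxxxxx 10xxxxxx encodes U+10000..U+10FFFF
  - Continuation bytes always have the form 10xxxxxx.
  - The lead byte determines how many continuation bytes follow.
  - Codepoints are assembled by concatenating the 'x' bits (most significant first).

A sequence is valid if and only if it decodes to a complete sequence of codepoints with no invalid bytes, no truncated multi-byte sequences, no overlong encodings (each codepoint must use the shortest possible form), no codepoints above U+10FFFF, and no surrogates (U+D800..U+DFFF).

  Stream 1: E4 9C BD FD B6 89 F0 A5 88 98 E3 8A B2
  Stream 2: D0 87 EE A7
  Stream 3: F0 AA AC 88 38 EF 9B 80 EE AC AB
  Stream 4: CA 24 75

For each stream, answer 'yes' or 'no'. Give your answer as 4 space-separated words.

Answer: no no yes no

Derivation:
Stream 1: error at byte offset 3. INVALID
Stream 2: error at byte offset 4. INVALID
Stream 3: decodes cleanly. VALID
Stream 4: error at byte offset 1. INVALID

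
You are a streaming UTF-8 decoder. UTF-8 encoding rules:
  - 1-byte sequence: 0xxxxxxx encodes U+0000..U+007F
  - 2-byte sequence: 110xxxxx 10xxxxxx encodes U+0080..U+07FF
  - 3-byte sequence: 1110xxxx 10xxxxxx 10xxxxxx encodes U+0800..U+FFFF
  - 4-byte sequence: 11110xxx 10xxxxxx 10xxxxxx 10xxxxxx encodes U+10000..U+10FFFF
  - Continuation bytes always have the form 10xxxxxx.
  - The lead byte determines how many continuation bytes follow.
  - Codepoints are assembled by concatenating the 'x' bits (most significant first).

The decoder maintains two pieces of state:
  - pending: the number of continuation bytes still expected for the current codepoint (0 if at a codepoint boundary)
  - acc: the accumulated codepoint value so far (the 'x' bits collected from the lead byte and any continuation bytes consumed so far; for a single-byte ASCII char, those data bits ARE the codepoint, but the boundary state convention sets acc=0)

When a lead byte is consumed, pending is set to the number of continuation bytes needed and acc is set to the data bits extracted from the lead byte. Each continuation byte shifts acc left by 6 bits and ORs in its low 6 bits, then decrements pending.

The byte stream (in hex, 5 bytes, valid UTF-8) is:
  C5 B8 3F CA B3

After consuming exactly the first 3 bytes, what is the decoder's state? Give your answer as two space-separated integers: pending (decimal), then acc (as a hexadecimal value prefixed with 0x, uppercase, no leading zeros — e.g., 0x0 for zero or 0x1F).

Answer: 0 0x0

Derivation:
Byte[0]=C5: 2-byte lead. pending=1, acc=0x5
Byte[1]=B8: continuation. acc=(acc<<6)|0x38=0x178, pending=0
Byte[2]=3F: 1-byte. pending=0, acc=0x0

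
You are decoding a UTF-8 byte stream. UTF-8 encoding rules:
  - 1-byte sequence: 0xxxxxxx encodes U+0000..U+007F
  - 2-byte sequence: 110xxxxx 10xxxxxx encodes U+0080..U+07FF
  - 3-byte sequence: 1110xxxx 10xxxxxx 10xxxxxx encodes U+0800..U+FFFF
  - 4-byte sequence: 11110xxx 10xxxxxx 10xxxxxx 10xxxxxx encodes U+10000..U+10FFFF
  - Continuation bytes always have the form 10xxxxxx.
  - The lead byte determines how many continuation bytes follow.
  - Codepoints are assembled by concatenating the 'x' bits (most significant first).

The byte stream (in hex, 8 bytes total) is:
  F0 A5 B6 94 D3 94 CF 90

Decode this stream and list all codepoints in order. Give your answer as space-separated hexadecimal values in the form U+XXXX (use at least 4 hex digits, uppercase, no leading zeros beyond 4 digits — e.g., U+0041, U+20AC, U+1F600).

Byte[0]=F0: 4-byte lead, need 3 cont bytes. acc=0x0
Byte[1]=A5: continuation. acc=(acc<<6)|0x25=0x25
Byte[2]=B6: continuation. acc=(acc<<6)|0x36=0x976
Byte[3]=94: continuation. acc=(acc<<6)|0x14=0x25D94
Completed: cp=U+25D94 (starts at byte 0)
Byte[4]=D3: 2-byte lead, need 1 cont bytes. acc=0x13
Byte[5]=94: continuation. acc=(acc<<6)|0x14=0x4D4
Completed: cp=U+04D4 (starts at byte 4)
Byte[6]=CF: 2-byte lead, need 1 cont bytes. acc=0xF
Byte[7]=90: continuation. acc=(acc<<6)|0x10=0x3D0
Completed: cp=U+03D0 (starts at byte 6)

Answer: U+25D94 U+04D4 U+03D0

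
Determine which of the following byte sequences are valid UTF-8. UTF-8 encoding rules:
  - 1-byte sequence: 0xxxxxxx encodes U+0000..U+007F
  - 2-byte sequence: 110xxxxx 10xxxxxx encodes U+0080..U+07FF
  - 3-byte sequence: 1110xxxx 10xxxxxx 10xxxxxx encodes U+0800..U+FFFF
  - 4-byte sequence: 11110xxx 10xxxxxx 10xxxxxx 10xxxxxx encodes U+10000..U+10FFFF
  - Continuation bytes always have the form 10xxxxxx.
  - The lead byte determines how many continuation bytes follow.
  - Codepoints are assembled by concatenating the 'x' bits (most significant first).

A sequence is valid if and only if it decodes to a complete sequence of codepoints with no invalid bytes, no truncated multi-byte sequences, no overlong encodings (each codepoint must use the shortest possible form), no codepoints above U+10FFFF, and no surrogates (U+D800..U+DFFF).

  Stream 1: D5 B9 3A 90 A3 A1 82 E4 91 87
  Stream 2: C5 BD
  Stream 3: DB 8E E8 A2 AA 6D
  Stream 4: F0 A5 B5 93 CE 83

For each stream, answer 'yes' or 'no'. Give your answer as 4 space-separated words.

Stream 1: error at byte offset 3. INVALID
Stream 2: decodes cleanly. VALID
Stream 3: decodes cleanly. VALID
Stream 4: decodes cleanly. VALID

Answer: no yes yes yes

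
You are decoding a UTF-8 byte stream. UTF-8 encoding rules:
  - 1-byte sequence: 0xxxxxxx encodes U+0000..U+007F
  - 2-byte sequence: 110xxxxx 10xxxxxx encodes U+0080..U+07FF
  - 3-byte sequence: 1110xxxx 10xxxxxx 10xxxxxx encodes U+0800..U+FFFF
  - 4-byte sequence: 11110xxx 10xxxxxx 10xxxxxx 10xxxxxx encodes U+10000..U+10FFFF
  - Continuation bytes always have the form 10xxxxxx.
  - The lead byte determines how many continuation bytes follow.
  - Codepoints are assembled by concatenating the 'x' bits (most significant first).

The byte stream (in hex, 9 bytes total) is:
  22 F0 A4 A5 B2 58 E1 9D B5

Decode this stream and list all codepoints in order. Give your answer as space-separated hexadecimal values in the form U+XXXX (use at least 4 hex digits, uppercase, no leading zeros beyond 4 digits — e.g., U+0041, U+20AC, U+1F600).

Byte[0]=22: 1-byte ASCII. cp=U+0022
Byte[1]=F0: 4-byte lead, need 3 cont bytes. acc=0x0
Byte[2]=A4: continuation. acc=(acc<<6)|0x24=0x24
Byte[3]=A5: continuation. acc=(acc<<6)|0x25=0x925
Byte[4]=B2: continuation. acc=(acc<<6)|0x32=0x24972
Completed: cp=U+24972 (starts at byte 1)
Byte[5]=58: 1-byte ASCII. cp=U+0058
Byte[6]=E1: 3-byte lead, need 2 cont bytes. acc=0x1
Byte[7]=9D: continuation. acc=(acc<<6)|0x1D=0x5D
Byte[8]=B5: continuation. acc=(acc<<6)|0x35=0x1775
Completed: cp=U+1775 (starts at byte 6)

Answer: U+0022 U+24972 U+0058 U+1775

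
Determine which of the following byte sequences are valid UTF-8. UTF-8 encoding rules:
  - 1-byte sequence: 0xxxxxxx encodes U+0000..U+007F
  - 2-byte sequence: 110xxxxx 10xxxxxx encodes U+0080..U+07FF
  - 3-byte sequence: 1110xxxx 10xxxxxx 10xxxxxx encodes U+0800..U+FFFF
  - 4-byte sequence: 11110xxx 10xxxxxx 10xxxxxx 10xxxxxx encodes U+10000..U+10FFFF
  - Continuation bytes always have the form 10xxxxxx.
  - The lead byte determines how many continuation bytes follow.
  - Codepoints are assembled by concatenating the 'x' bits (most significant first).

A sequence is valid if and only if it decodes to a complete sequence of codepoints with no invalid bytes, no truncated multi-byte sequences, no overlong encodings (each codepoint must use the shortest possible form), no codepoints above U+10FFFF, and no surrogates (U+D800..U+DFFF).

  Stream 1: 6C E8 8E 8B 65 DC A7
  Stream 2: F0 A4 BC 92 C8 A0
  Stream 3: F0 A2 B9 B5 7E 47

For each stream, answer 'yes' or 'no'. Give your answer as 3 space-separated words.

Answer: yes yes yes

Derivation:
Stream 1: decodes cleanly. VALID
Stream 2: decodes cleanly. VALID
Stream 3: decodes cleanly. VALID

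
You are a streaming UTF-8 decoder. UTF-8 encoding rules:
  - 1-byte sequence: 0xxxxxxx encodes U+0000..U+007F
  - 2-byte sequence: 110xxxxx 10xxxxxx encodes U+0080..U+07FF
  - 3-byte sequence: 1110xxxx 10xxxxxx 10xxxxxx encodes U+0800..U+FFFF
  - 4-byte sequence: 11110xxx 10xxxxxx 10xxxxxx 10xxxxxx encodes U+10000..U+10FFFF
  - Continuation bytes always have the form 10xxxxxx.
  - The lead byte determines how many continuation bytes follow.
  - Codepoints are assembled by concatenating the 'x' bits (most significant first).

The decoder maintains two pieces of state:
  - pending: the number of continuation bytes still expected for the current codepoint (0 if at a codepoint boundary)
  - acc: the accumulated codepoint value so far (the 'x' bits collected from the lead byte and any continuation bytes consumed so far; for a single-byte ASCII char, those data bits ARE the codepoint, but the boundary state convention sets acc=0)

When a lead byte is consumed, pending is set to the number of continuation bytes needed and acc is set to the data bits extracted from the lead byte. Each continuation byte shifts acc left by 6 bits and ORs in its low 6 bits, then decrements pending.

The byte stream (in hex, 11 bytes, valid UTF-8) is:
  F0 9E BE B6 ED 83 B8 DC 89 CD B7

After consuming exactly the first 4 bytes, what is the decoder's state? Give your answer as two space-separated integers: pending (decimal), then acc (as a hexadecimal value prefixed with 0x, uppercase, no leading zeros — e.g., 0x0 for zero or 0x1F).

Byte[0]=F0: 4-byte lead. pending=3, acc=0x0
Byte[1]=9E: continuation. acc=(acc<<6)|0x1E=0x1E, pending=2
Byte[2]=BE: continuation. acc=(acc<<6)|0x3E=0x7BE, pending=1
Byte[3]=B6: continuation. acc=(acc<<6)|0x36=0x1EFB6, pending=0

Answer: 0 0x1EFB6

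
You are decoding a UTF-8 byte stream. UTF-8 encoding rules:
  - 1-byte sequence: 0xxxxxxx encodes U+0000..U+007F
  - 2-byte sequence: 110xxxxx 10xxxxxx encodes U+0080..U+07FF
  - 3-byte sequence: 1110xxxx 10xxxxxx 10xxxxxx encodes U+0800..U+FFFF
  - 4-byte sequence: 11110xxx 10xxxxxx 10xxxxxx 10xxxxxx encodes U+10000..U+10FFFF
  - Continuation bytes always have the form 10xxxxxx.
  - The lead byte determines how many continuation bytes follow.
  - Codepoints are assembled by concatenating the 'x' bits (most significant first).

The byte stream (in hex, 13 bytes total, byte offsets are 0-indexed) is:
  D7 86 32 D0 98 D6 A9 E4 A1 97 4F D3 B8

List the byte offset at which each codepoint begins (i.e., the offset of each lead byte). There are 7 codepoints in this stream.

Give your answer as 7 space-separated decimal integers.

Answer: 0 2 3 5 7 10 11

Derivation:
Byte[0]=D7: 2-byte lead, need 1 cont bytes. acc=0x17
Byte[1]=86: continuation. acc=(acc<<6)|0x06=0x5C6
Completed: cp=U+05C6 (starts at byte 0)
Byte[2]=32: 1-byte ASCII. cp=U+0032
Byte[3]=D0: 2-byte lead, need 1 cont bytes. acc=0x10
Byte[4]=98: continuation. acc=(acc<<6)|0x18=0x418
Completed: cp=U+0418 (starts at byte 3)
Byte[5]=D6: 2-byte lead, need 1 cont bytes. acc=0x16
Byte[6]=A9: continuation. acc=(acc<<6)|0x29=0x5A9
Completed: cp=U+05A9 (starts at byte 5)
Byte[7]=E4: 3-byte lead, need 2 cont bytes. acc=0x4
Byte[8]=A1: continuation. acc=(acc<<6)|0x21=0x121
Byte[9]=97: continuation. acc=(acc<<6)|0x17=0x4857
Completed: cp=U+4857 (starts at byte 7)
Byte[10]=4F: 1-byte ASCII. cp=U+004F
Byte[11]=D3: 2-byte lead, need 1 cont bytes. acc=0x13
Byte[12]=B8: continuation. acc=(acc<<6)|0x38=0x4F8
Completed: cp=U+04F8 (starts at byte 11)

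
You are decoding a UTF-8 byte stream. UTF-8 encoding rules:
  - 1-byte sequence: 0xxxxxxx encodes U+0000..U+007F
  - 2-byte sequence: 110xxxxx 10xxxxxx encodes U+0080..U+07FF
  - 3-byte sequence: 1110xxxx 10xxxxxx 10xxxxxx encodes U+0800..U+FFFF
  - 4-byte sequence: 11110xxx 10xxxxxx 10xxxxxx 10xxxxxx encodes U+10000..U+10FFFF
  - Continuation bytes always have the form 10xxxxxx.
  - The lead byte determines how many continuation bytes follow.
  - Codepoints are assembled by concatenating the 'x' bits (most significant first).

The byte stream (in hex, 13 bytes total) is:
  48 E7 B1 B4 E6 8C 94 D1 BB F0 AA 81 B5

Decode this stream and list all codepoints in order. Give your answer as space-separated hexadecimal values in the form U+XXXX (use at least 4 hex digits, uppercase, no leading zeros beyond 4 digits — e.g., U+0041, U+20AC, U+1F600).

Answer: U+0048 U+7C74 U+6314 U+047B U+2A075

Derivation:
Byte[0]=48: 1-byte ASCII. cp=U+0048
Byte[1]=E7: 3-byte lead, need 2 cont bytes. acc=0x7
Byte[2]=B1: continuation. acc=(acc<<6)|0x31=0x1F1
Byte[3]=B4: continuation. acc=(acc<<6)|0x34=0x7C74
Completed: cp=U+7C74 (starts at byte 1)
Byte[4]=E6: 3-byte lead, need 2 cont bytes. acc=0x6
Byte[5]=8C: continuation. acc=(acc<<6)|0x0C=0x18C
Byte[6]=94: continuation. acc=(acc<<6)|0x14=0x6314
Completed: cp=U+6314 (starts at byte 4)
Byte[7]=D1: 2-byte lead, need 1 cont bytes. acc=0x11
Byte[8]=BB: continuation. acc=(acc<<6)|0x3B=0x47B
Completed: cp=U+047B (starts at byte 7)
Byte[9]=F0: 4-byte lead, need 3 cont bytes. acc=0x0
Byte[10]=AA: continuation. acc=(acc<<6)|0x2A=0x2A
Byte[11]=81: continuation. acc=(acc<<6)|0x01=0xA81
Byte[12]=B5: continuation. acc=(acc<<6)|0x35=0x2A075
Completed: cp=U+2A075 (starts at byte 9)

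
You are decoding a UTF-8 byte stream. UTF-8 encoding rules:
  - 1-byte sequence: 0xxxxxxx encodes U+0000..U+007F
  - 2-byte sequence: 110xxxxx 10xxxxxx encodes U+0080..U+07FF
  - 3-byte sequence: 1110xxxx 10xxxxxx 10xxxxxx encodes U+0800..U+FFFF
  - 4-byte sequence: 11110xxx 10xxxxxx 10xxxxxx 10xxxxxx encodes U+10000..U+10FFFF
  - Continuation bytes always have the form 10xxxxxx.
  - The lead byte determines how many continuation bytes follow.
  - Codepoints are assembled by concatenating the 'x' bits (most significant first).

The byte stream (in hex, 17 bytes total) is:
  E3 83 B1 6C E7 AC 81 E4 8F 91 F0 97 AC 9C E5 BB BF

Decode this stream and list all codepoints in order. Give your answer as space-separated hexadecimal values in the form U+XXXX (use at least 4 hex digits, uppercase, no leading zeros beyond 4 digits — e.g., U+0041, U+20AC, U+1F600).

Answer: U+30F1 U+006C U+7B01 U+43D1 U+17B1C U+5EFF

Derivation:
Byte[0]=E3: 3-byte lead, need 2 cont bytes. acc=0x3
Byte[1]=83: continuation. acc=(acc<<6)|0x03=0xC3
Byte[2]=B1: continuation. acc=(acc<<6)|0x31=0x30F1
Completed: cp=U+30F1 (starts at byte 0)
Byte[3]=6C: 1-byte ASCII. cp=U+006C
Byte[4]=E7: 3-byte lead, need 2 cont bytes. acc=0x7
Byte[5]=AC: continuation. acc=(acc<<6)|0x2C=0x1EC
Byte[6]=81: continuation. acc=(acc<<6)|0x01=0x7B01
Completed: cp=U+7B01 (starts at byte 4)
Byte[7]=E4: 3-byte lead, need 2 cont bytes. acc=0x4
Byte[8]=8F: continuation. acc=(acc<<6)|0x0F=0x10F
Byte[9]=91: continuation. acc=(acc<<6)|0x11=0x43D1
Completed: cp=U+43D1 (starts at byte 7)
Byte[10]=F0: 4-byte lead, need 3 cont bytes. acc=0x0
Byte[11]=97: continuation. acc=(acc<<6)|0x17=0x17
Byte[12]=AC: continuation. acc=(acc<<6)|0x2C=0x5EC
Byte[13]=9C: continuation. acc=(acc<<6)|0x1C=0x17B1C
Completed: cp=U+17B1C (starts at byte 10)
Byte[14]=E5: 3-byte lead, need 2 cont bytes. acc=0x5
Byte[15]=BB: continuation. acc=(acc<<6)|0x3B=0x17B
Byte[16]=BF: continuation. acc=(acc<<6)|0x3F=0x5EFF
Completed: cp=U+5EFF (starts at byte 14)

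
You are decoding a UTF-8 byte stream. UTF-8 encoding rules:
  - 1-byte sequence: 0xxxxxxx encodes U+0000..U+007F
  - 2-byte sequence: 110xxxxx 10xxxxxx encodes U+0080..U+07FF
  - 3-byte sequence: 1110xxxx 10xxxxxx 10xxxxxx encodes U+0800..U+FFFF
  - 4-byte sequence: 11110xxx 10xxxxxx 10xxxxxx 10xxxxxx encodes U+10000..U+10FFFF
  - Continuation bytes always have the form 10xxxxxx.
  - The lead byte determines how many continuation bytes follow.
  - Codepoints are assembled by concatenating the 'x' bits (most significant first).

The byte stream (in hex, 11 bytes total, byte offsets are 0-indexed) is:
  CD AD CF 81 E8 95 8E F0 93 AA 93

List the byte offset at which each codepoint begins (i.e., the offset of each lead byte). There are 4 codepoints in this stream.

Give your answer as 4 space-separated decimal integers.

Byte[0]=CD: 2-byte lead, need 1 cont bytes. acc=0xD
Byte[1]=AD: continuation. acc=(acc<<6)|0x2D=0x36D
Completed: cp=U+036D (starts at byte 0)
Byte[2]=CF: 2-byte lead, need 1 cont bytes. acc=0xF
Byte[3]=81: continuation. acc=(acc<<6)|0x01=0x3C1
Completed: cp=U+03C1 (starts at byte 2)
Byte[4]=E8: 3-byte lead, need 2 cont bytes. acc=0x8
Byte[5]=95: continuation. acc=(acc<<6)|0x15=0x215
Byte[6]=8E: continuation. acc=(acc<<6)|0x0E=0x854E
Completed: cp=U+854E (starts at byte 4)
Byte[7]=F0: 4-byte lead, need 3 cont bytes. acc=0x0
Byte[8]=93: continuation. acc=(acc<<6)|0x13=0x13
Byte[9]=AA: continuation. acc=(acc<<6)|0x2A=0x4EA
Byte[10]=93: continuation. acc=(acc<<6)|0x13=0x13A93
Completed: cp=U+13A93 (starts at byte 7)

Answer: 0 2 4 7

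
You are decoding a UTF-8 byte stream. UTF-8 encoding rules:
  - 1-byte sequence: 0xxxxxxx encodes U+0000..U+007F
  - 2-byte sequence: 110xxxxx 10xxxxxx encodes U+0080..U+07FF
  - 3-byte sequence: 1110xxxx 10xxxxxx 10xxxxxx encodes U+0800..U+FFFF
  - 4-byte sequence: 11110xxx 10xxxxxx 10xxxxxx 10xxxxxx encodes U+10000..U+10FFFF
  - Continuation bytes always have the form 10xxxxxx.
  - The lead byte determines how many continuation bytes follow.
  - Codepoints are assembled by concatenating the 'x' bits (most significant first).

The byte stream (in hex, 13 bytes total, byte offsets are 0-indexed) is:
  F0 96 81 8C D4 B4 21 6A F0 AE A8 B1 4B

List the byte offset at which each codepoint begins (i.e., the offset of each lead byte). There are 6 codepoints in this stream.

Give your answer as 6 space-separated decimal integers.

Answer: 0 4 6 7 8 12

Derivation:
Byte[0]=F0: 4-byte lead, need 3 cont bytes. acc=0x0
Byte[1]=96: continuation. acc=(acc<<6)|0x16=0x16
Byte[2]=81: continuation. acc=(acc<<6)|0x01=0x581
Byte[3]=8C: continuation. acc=(acc<<6)|0x0C=0x1604C
Completed: cp=U+1604C (starts at byte 0)
Byte[4]=D4: 2-byte lead, need 1 cont bytes. acc=0x14
Byte[5]=B4: continuation. acc=(acc<<6)|0x34=0x534
Completed: cp=U+0534 (starts at byte 4)
Byte[6]=21: 1-byte ASCII. cp=U+0021
Byte[7]=6A: 1-byte ASCII. cp=U+006A
Byte[8]=F0: 4-byte lead, need 3 cont bytes. acc=0x0
Byte[9]=AE: continuation. acc=(acc<<6)|0x2E=0x2E
Byte[10]=A8: continuation. acc=(acc<<6)|0x28=0xBA8
Byte[11]=B1: continuation. acc=(acc<<6)|0x31=0x2EA31
Completed: cp=U+2EA31 (starts at byte 8)
Byte[12]=4B: 1-byte ASCII. cp=U+004B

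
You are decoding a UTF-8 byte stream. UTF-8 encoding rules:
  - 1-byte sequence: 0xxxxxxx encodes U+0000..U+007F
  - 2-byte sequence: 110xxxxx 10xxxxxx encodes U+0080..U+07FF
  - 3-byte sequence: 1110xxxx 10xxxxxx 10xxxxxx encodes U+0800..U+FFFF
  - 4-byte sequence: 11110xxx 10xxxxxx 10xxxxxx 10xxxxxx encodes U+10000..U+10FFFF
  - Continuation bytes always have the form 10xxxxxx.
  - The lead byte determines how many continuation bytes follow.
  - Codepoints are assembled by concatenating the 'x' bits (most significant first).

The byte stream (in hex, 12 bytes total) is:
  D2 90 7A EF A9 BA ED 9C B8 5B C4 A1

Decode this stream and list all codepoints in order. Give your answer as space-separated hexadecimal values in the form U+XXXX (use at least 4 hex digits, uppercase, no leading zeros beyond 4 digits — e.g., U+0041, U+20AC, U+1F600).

Answer: U+0490 U+007A U+FA7A U+D738 U+005B U+0121

Derivation:
Byte[0]=D2: 2-byte lead, need 1 cont bytes. acc=0x12
Byte[1]=90: continuation. acc=(acc<<6)|0x10=0x490
Completed: cp=U+0490 (starts at byte 0)
Byte[2]=7A: 1-byte ASCII. cp=U+007A
Byte[3]=EF: 3-byte lead, need 2 cont bytes. acc=0xF
Byte[4]=A9: continuation. acc=(acc<<6)|0x29=0x3E9
Byte[5]=BA: continuation. acc=(acc<<6)|0x3A=0xFA7A
Completed: cp=U+FA7A (starts at byte 3)
Byte[6]=ED: 3-byte lead, need 2 cont bytes. acc=0xD
Byte[7]=9C: continuation. acc=(acc<<6)|0x1C=0x35C
Byte[8]=B8: continuation. acc=(acc<<6)|0x38=0xD738
Completed: cp=U+D738 (starts at byte 6)
Byte[9]=5B: 1-byte ASCII. cp=U+005B
Byte[10]=C4: 2-byte lead, need 1 cont bytes. acc=0x4
Byte[11]=A1: continuation. acc=(acc<<6)|0x21=0x121
Completed: cp=U+0121 (starts at byte 10)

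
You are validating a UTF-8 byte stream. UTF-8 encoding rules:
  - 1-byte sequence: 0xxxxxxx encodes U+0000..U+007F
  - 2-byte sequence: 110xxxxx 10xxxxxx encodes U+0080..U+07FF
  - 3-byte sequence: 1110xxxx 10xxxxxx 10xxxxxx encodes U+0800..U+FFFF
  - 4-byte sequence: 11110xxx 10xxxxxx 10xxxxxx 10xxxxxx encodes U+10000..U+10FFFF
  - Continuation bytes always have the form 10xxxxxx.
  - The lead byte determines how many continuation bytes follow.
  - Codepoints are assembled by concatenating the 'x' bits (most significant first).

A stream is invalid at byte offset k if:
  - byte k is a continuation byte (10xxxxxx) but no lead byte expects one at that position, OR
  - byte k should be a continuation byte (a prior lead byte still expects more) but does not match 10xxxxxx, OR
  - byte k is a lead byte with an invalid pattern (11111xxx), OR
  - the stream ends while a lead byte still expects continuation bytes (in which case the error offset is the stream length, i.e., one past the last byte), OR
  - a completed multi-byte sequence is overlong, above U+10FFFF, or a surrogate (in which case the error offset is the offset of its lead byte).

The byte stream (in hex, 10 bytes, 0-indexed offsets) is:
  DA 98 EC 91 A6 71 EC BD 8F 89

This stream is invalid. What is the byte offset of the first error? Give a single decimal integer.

Answer: 9

Derivation:
Byte[0]=DA: 2-byte lead, need 1 cont bytes. acc=0x1A
Byte[1]=98: continuation. acc=(acc<<6)|0x18=0x698
Completed: cp=U+0698 (starts at byte 0)
Byte[2]=EC: 3-byte lead, need 2 cont bytes. acc=0xC
Byte[3]=91: continuation. acc=(acc<<6)|0x11=0x311
Byte[4]=A6: continuation. acc=(acc<<6)|0x26=0xC466
Completed: cp=U+C466 (starts at byte 2)
Byte[5]=71: 1-byte ASCII. cp=U+0071
Byte[6]=EC: 3-byte lead, need 2 cont bytes. acc=0xC
Byte[7]=BD: continuation. acc=(acc<<6)|0x3D=0x33D
Byte[8]=8F: continuation. acc=(acc<<6)|0x0F=0xCF4F
Completed: cp=U+CF4F (starts at byte 6)
Byte[9]=89: INVALID lead byte (not 0xxx/110x/1110/11110)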